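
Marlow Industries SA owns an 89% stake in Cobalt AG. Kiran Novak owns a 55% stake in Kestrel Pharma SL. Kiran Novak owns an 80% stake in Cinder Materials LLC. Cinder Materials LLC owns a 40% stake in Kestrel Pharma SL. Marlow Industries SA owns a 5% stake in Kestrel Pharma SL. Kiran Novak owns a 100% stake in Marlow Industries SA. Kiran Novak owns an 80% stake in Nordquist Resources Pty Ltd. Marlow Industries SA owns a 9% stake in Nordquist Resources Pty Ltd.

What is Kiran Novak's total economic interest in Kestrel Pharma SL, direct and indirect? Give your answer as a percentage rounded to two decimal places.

Kiran reaches Kestrel along 3 paths.
Via Cinder: 80% × 40% = 32%.
Direct stake: 55% = 55%.
Via Marlow: 100% × 5% = 5%.
Total: 32% + 55% + 5% = 92%.
Rounded: 92.00%.

92.00%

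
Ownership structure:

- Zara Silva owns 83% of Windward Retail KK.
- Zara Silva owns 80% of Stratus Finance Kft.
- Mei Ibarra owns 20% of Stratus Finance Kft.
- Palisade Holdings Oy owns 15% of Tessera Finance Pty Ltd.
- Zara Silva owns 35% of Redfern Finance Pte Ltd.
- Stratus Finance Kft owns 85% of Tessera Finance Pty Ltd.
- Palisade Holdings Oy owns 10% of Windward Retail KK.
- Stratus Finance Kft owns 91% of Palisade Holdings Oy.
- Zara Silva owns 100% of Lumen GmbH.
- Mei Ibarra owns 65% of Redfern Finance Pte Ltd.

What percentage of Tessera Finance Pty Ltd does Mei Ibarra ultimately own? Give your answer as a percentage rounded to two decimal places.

19.73%

Mei reaches Tessera along 2 paths.
Via Stratus → Palisade: 20% × 91% × 15% = 2.73%.
Via Stratus: 20% × 85% = 17%.
Total: 2.73% + 17% = 19.73%.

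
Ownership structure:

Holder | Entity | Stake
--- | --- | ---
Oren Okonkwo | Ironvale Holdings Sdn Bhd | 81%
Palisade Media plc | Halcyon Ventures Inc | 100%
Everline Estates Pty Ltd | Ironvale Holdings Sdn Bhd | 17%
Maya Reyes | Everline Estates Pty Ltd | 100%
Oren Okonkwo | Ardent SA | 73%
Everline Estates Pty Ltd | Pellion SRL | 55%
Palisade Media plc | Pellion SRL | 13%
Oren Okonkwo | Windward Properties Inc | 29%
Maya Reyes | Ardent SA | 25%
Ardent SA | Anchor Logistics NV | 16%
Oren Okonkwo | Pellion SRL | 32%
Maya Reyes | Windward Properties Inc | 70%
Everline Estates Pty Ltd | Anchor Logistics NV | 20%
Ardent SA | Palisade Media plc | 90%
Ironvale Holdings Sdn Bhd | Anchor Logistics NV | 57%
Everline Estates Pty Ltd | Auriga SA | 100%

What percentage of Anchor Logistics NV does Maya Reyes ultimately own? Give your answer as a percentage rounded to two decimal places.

33.69%

Maya reaches Anchor along 3 paths.
Via Everline: 100% × 20% = 20%.
Via Everline → Ironvale: 100% × 17% × 57% = 9.69%.
Via Ardent: 25% × 16% = 4%.
Total: 20% + 9.69% + 4% = 33.69%.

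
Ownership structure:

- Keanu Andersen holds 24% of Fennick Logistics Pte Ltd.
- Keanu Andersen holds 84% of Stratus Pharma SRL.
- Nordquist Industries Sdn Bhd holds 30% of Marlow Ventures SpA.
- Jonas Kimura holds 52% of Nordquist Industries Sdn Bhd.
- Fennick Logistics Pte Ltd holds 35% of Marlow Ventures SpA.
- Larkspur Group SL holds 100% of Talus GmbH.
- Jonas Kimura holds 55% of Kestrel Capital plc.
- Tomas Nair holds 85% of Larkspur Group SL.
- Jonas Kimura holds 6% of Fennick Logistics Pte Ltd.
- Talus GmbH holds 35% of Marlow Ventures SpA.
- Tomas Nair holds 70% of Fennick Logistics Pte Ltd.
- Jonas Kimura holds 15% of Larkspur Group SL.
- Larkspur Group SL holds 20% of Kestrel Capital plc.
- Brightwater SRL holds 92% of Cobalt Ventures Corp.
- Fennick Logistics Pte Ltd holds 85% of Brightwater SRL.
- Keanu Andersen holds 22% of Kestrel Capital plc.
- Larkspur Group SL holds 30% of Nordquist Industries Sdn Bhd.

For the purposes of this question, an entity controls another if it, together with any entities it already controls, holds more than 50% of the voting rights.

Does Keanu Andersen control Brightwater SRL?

Keanu holds 84% of Stratus, so Keanu controls Stratus.
Neither Keanu nor any entity Keanu controls holds any voting interest in Brightwater.
So Keanu does not control Brightwater.

No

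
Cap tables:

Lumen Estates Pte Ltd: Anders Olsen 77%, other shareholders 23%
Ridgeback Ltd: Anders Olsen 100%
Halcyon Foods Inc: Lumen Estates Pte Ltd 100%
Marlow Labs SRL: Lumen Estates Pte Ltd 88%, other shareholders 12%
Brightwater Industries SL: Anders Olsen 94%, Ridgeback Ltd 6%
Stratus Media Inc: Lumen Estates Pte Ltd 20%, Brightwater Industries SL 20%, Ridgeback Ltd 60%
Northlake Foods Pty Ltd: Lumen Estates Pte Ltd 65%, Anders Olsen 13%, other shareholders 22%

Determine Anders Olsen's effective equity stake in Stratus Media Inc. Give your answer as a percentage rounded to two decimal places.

Anders reaches Stratus along 4 paths.
Via Lumen: 77% × 20% = 15.4%.
Via Brightwater: 94% × 20% = 18.8%.
Via Ridgeback → Brightwater: 100% × 6% × 20% = 1.2%.
Via Ridgeback: 100% × 60% = 60%.
Total: 15.4% + 18.8% + 1.2% + 60% = 95.4%.
Rounded: 95.40%.

95.40%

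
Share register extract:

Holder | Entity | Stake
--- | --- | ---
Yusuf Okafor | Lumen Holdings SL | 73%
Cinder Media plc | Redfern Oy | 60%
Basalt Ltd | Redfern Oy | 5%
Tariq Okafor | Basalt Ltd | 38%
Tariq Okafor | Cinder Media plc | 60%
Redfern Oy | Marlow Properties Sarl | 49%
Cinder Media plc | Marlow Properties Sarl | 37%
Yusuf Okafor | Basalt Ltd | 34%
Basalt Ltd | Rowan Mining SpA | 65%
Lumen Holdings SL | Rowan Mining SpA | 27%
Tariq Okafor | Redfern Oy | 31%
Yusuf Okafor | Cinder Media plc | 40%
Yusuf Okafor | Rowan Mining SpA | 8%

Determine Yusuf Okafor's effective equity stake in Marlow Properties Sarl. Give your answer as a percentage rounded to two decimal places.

27.39%

Yusuf reaches Marlow along 3 paths.
Via Cinder → Redfern: 40% × 60% × 49% = 11.76%.
Via Basalt → Redfern: 34% × 5% × 49% = 0.833%.
Via Cinder: 40% × 37% = 14.8%.
Total: 11.76% + 0.833% + 14.8% = 27.393%.
Rounded: 27.39%.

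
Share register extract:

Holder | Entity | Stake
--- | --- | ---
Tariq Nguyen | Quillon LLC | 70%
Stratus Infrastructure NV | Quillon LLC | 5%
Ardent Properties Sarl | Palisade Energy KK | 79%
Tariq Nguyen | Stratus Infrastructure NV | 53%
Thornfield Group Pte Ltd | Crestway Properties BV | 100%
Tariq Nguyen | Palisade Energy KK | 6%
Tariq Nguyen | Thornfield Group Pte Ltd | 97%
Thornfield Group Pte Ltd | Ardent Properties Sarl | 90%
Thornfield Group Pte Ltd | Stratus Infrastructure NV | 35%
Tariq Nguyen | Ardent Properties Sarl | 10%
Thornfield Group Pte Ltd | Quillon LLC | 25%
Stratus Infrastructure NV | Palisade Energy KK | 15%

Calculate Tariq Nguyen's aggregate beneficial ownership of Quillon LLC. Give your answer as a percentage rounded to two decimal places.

98.60%

Tariq reaches Quillon along 4 paths.
Direct stake: 70% = 70%.
Via Thornfield: 97% × 25% = 24.25%.
Via Stratus: 53% × 5% = 2.65%.
Via Thornfield → Stratus: 97% × 35% × 5% = 1.6975%.
Total: 70% + 24.25% + 2.65% + 1.6975% = 98.5975%.
Rounded: 98.60%.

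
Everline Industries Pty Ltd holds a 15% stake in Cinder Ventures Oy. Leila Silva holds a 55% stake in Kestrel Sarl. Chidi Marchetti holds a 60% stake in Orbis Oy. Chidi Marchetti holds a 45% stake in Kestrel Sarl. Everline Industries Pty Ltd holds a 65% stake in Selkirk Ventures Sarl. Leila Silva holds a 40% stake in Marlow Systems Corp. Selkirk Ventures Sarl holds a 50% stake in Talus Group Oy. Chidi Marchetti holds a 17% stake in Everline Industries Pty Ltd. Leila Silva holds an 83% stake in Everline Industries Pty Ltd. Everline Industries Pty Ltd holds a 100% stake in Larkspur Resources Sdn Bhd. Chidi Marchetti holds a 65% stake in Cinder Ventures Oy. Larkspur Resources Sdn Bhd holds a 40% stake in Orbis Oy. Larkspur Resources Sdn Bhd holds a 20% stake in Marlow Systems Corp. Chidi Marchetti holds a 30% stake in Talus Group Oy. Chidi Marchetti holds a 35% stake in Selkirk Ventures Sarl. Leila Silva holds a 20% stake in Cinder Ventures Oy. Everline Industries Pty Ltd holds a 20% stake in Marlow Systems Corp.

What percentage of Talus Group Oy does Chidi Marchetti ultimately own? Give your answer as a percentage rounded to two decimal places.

53.03%

Chidi reaches Talus along 3 paths.
Via Everline → Selkirk: 17% × 65% × 50% = 5.525%.
Via Selkirk: 35% × 50% = 17.5%.
Direct stake: 30% = 30%.
Total: 5.525% + 17.5% + 30% = 53.025%.
Rounded: 53.03%.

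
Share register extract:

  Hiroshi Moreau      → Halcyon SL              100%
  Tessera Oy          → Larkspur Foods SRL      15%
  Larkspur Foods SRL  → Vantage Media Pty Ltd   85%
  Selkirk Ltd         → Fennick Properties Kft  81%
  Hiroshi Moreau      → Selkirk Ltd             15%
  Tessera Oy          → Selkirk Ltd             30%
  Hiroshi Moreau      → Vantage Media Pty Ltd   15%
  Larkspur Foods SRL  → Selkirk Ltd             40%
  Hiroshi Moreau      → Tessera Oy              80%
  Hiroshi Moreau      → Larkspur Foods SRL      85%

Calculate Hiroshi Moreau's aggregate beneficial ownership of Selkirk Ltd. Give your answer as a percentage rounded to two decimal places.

Hiroshi reaches Selkirk along 4 paths.
Via Tessera: 80% × 30% = 24%.
Via Larkspur: 85% × 40% = 34%.
Via Tessera → Larkspur: 80% × 15% × 40% = 4.8%.
Direct stake: 15% = 15%.
Total: 24% + 34% + 4.8% + 15% = 77.8%.
Rounded: 77.80%.

77.80%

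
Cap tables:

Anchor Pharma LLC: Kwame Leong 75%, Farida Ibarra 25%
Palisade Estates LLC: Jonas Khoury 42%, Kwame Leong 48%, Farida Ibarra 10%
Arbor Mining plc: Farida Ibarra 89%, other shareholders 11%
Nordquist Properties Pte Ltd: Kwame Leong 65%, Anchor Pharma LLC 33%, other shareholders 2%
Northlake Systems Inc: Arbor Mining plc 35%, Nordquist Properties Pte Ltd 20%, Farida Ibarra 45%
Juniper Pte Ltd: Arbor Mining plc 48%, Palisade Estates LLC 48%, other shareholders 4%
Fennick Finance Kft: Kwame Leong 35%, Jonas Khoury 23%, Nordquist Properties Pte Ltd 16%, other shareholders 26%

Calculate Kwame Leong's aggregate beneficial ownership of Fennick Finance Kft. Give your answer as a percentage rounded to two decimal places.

49.36%

Kwame reaches Fennick along 3 paths.
Direct stake: 35% = 35%.
Via Nordquist: 65% × 16% = 10.4%.
Via Anchor → Nordquist: 75% × 33% × 16% = 3.96%.
Total: 35% + 10.4% + 3.96% = 49.36%.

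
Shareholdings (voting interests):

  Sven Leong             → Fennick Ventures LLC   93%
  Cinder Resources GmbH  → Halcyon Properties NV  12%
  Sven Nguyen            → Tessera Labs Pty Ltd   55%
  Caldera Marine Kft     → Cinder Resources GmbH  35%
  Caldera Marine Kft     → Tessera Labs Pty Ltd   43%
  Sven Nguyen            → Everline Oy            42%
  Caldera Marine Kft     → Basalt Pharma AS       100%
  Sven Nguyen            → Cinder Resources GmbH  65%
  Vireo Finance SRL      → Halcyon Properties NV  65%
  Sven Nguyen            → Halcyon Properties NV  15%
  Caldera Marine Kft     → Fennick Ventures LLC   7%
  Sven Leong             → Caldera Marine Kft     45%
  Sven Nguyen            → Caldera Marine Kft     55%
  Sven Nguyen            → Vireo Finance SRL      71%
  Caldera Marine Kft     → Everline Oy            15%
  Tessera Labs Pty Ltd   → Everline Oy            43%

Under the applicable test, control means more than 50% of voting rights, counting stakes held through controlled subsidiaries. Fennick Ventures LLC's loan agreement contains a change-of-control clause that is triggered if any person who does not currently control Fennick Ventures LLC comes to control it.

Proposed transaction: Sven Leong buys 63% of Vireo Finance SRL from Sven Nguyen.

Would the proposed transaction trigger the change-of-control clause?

The purchase adds only to Sven Leong's holdings (Sven Nguyen's stake shrinks), so Sven Leong is the only person who could newly come to control Fennick.
Sven Leong holds 93% of Fennick, so Sven Leong controls Fennick.
So Sven Leong already controls Fennick before the transaction.
After the purchase, Sven Leong holds 63% of Vireo directly, and Sven Nguyen's stake falls to 8%.
Sven Leong controlled Fennick already, so this is not a new person acquiring control; every other person's position is unchanged or reduced.
No new person acquires control, so the clause is not triggered.

No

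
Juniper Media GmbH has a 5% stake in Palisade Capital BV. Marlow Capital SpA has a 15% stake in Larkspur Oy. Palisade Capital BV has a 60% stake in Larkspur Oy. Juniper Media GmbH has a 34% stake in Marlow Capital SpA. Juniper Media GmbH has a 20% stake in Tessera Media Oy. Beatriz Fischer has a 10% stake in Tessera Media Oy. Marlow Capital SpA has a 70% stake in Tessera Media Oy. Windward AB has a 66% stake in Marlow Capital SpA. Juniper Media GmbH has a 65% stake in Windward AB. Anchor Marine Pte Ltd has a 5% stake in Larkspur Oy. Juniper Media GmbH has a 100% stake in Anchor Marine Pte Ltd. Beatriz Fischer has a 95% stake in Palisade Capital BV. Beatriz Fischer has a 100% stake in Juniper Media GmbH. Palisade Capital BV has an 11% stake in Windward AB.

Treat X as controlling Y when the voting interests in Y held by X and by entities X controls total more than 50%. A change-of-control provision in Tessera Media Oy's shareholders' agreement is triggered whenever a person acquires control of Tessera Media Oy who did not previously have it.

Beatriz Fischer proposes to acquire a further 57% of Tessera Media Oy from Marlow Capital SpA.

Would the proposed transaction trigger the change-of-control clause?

No

The purchase adds only to Beatriz's holdings (Marlow's stake shrinks), so Beatriz is the only person who could newly come to control Tessera.
Beatriz holds 100% of Juniper, so Beatriz controls Juniper.
Juniper and Beatriz together hold 5% + 95% = 100% of Palisade, so Beatriz controls Palisade.
Juniper and Palisade together hold 65% + 11% = 76% of Windward, so Beatriz controls Windward.
Windward and Juniper together hold 66% + 34% = 100% of Marlow, so Beatriz controls Marlow.
Beatriz and Juniper and Marlow together hold 10% + 20% + 70% = 100% of Tessera, so Beatriz controls Tessera.
So Beatriz already controls Tessera before the transaction.
After the purchase, Beatriz's direct stake in Tessera rises to 10% + 57% = 67%, and Marlow's stake falls to 13%.
Beatriz controlled Tessera already, so this is not a new person acquiring control; every other person's position is unchanged or reduced.
No new person acquires control, so the clause is not triggered.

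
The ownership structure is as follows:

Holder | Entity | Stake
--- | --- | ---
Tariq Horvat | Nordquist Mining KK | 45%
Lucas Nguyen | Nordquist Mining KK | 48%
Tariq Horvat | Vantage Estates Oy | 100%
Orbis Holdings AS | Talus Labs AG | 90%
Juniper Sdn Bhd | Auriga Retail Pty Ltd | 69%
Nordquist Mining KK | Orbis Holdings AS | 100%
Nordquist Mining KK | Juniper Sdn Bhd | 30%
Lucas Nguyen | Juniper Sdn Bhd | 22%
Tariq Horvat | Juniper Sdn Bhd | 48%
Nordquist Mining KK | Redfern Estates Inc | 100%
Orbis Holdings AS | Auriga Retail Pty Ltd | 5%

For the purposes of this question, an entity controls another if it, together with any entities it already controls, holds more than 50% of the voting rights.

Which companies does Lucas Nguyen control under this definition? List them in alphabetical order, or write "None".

Lucas's largest direct stake is 48% in Nordquist, which does not meet the threshold.

None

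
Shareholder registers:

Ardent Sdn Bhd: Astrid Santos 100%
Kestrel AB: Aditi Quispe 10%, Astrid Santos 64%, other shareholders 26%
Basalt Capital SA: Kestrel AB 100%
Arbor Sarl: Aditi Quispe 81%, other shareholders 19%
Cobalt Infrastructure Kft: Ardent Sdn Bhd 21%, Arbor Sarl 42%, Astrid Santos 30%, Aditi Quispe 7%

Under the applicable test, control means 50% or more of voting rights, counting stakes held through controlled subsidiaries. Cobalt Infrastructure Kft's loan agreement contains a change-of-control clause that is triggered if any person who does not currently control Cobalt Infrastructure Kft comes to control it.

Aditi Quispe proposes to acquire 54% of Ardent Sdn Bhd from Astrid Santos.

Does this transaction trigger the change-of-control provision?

Yes

The purchase adds only to Aditi's holdings (Astrid's stake shrinks), so Aditi is the only person who could newly come to control Cobalt.
Aditi holds 81% of Arbor, so Aditi controls Arbor.
In Cobalt, Aditi's side holds only 42% + 7% = 49%, not ≥ 50%.
So before the transaction, Aditi does not control Cobalt.
After the purchase, Aditi holds 54% of Ardent directly, and Astrid's stake falls to 46%.
Aditi holds 54% of Ardent, so Aditi controls Ardent.
Ardent and Arbor and Aditi together hold 21% + 42% + 7% = 70% of Cobalt, so Aditi controls Cobalt.
Aditi did not control Cobalt before and does after, so the clause is triggered.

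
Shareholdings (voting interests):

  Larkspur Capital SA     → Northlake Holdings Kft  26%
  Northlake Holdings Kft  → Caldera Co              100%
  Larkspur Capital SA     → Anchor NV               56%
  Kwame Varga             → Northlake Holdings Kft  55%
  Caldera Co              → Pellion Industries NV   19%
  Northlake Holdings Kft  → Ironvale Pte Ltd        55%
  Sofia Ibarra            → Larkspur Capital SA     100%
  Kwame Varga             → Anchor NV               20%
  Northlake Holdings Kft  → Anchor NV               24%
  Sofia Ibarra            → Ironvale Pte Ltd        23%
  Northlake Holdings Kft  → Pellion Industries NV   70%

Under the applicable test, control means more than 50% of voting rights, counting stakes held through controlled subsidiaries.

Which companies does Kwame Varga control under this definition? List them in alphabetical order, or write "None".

Caldera Co, Ironvale Pte Ltd, Northlake Holdings Kft, Pellion Industries NV

Kwame holds 55% of Northlake, so Kwame controls Northlake.
Northlake holds 100% of Caldera, so Kwame controls Caldera.
Northlake holds 55% of Ironvale, so Kwame controls Ironvale.
Caldera and Northlake together hold 19% + 70% = 89% of Pellion, so Kwame controls Pellion.
No other company's threshold is met.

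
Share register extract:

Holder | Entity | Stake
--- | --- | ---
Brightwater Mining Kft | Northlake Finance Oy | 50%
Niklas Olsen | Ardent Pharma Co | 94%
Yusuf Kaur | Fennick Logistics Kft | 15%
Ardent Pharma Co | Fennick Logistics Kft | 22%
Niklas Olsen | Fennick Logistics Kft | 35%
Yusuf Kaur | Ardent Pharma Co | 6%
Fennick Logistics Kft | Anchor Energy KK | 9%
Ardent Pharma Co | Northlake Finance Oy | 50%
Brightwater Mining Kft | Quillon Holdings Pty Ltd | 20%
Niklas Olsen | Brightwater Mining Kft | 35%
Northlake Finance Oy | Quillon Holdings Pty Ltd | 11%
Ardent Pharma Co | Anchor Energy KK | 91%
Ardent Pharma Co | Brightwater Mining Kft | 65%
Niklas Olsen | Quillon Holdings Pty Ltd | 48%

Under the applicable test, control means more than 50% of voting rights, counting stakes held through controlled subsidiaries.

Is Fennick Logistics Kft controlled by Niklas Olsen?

Yes

Niklas holds 94% of Ardent, so Niklas controls Ardent.
Niklas and Ardent together hold 35% + 22% = 57% of Fennick, so Niklas controls Fennick.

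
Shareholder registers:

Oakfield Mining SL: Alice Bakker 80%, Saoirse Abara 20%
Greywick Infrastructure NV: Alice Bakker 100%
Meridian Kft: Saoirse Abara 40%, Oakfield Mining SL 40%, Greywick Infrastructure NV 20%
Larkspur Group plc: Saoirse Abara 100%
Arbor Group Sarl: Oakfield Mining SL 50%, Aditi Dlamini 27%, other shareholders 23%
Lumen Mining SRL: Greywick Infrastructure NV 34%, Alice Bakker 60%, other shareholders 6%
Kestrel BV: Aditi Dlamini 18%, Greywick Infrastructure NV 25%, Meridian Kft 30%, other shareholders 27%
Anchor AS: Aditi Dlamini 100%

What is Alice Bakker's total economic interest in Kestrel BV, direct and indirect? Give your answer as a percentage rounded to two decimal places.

Alice reaches Kestrel along 3 paths.
Via Greywick: 100% × 25% = 25%.
Via Oakfield → Meridian: 80% × 40% × 30% = 9.6%.
Via Greywick → Meridian: 100% × 20% × 30% = 6%.
Total: 25% + 9.6% + 6% = 40.6%.
Rounded: 40.60%.

40.60%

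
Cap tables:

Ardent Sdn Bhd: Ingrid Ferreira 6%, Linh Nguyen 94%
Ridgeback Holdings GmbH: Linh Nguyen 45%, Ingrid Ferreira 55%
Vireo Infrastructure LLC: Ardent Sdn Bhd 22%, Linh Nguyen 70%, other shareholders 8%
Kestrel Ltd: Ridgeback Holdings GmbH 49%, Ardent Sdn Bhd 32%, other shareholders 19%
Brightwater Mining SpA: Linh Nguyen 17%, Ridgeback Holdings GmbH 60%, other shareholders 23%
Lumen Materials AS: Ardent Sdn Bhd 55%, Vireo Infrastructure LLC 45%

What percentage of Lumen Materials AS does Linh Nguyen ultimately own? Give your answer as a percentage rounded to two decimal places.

Linh reaches Lumen along 3 paths.
Via Ardent: 94% × 55% = 51.7%.
Via Ardent → Vireo: 94% × 22% × 45% = 9.306%.
Via Vireo: 70% × 45% = 31.5%.
Total: 51.7% + 9.306% + 31.5% = 92.506%.
Rounded: 92.51%.

92.51%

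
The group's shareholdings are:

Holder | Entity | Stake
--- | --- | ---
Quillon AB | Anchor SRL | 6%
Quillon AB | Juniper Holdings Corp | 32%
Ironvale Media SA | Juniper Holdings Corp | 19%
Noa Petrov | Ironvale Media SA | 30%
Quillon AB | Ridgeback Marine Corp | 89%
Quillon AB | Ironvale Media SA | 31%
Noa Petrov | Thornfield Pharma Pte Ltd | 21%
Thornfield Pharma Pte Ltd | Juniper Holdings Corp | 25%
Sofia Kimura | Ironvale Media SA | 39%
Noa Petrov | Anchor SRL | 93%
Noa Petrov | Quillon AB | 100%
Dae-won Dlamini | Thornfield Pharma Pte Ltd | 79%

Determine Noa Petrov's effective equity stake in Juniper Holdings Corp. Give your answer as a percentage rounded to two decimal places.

Noa reaches Juniper along 4 paths.
Via Quillon: 100% × 32% = 32%.
Via Quillon → Ironvale: 100% × 31% × 19% = 5.89%.
Via Ironvale: 30% × 19% = 5.7%.
Via Thornfield: 21% × 25% = 5.25%.
Total: 32% + 5.89% + 5.7% + 5.25% = 48.84%.

48.84%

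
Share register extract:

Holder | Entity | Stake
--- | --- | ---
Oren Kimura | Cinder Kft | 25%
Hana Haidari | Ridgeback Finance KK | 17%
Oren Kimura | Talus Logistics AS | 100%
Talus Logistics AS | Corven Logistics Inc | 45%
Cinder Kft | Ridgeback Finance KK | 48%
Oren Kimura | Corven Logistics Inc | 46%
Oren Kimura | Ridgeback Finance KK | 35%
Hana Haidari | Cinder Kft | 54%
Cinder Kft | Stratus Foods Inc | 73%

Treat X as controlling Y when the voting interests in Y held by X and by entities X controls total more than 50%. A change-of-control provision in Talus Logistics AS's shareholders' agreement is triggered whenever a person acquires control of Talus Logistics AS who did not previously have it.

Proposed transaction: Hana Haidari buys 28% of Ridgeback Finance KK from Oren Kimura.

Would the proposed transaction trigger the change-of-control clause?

The purchase adds only to Hana's holdings (Oren's stake shrinks), so Hana is the only person who could newly come to control Talus.
Hana holds 54% of Cinder, so Hana controls Cinder.
Cinder holds 73% of Stratus, so Hana controls Stratus.
Hana and Cinder together hold 17% + 48% = 65% of Ridgeback, so Hana controls Ridgeback.
Neither Hana nor any entity Hana controls holds any voting interest in Talus.
So before the transaction, Hana does not control Talus.
After the purchase, Hana's direct stake in Ridgeback rises to 17% + 28% = 45%, and Oren's stake falls to 7%.
Hana and Cinder together hold 45% + 48% = 93% of Ridgeback, so Hana controls Ridgeback.
After the transaction, neither Hana nor any entity Hana controls holds a voting interest in Talus, so Hana still does not control it.
No new person acquires control, so the clause is not triggered.

No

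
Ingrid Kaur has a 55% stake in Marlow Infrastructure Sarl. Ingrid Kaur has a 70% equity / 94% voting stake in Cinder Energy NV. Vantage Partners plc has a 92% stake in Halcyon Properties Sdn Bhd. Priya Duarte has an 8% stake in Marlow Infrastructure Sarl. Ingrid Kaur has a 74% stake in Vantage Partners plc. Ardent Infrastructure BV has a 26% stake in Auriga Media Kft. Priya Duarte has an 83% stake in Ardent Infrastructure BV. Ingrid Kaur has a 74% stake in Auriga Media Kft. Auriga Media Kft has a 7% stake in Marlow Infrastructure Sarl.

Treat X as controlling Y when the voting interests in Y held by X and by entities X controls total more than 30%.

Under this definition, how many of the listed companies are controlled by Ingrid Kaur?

5

Ingrid holds 74% of Auriga, so Ingrid controls Auriga.
Ingrid holds 74% of Vantage, so Ingrid controls Vantage.
Vantage holds 92% of Halcyon, so Ingrid controls Halcyon.
Auriga and Ingrid together hold 7% + 55% = 62% of Marlow, so Ingrid controls Marlow.
Ingrid holds 94% of Cinder, so Ingrid controls Cinder.
No other company's threshold is met.
Ingrid controls 5 companies.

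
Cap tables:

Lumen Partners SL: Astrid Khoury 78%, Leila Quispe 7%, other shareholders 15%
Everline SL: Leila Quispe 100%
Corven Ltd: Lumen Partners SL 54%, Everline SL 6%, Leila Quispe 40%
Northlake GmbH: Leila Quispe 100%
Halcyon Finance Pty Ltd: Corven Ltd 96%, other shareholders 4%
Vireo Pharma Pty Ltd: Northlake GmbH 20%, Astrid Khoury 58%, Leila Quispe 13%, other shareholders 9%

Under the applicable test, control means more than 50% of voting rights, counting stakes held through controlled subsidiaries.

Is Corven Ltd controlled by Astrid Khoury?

Astrid holds 78% of Lumen, so Astrid controls Lumen.
Lumen holds 54% of Corven, so Astrid controls Corven.

Yes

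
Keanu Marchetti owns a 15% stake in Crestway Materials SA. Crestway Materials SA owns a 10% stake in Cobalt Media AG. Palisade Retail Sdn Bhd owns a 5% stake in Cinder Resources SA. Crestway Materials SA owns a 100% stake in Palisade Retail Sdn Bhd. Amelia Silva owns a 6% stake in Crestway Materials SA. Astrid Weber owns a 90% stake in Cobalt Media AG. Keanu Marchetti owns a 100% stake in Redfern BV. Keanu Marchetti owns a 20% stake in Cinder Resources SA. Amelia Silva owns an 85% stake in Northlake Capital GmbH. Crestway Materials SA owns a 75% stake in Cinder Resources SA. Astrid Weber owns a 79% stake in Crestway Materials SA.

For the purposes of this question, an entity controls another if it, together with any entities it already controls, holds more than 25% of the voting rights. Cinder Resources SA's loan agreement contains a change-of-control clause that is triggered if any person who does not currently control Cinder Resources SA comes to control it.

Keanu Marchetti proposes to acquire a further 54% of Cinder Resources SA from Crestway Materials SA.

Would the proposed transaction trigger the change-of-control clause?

Yes

The purchase adds only to Keanu's holdings (Crestway's stake shrinks), so Keanu is the only person who could newly come to control Cinder.
Keanu holds 100% of Redfern, so Keanu controls Redfern.
In Cinder, Keanu's side holds only 20%, not > 25%.
So before the transaction, Keanu does not control Cinder.
After the purchase, Keanu's direct stake in Cinder rises to 20% + 54% = 74%, and Crestway's stake falls to 21%.
Keanu holds 74% of Cinder, so Keanu controls Cinder.
Keanu did not control Cinder before and does after, so the clause is triggered.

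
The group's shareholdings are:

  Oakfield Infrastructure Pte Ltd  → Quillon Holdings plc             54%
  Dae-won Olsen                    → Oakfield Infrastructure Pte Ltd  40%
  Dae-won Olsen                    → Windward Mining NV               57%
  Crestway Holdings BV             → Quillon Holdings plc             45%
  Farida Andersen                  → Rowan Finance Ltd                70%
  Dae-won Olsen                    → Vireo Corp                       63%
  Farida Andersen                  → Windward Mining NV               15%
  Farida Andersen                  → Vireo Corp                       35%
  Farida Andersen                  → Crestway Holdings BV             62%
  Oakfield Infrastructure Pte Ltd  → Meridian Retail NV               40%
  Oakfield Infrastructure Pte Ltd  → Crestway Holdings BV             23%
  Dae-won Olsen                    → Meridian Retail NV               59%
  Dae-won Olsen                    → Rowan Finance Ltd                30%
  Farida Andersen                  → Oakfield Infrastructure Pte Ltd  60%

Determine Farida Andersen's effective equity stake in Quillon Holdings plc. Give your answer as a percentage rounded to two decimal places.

66.51%

Farida reaches Quillon along 3 paths.
Via Oakfield: 60% × 54% = 32.4%.
Via Crestway: 62% × 45% = 27.9%.
Via Oakfield → Crestway: 60% × 23% × 45% = 6.21%.
Total: 32.4% + 27.9% + 6.21% = 66.51%.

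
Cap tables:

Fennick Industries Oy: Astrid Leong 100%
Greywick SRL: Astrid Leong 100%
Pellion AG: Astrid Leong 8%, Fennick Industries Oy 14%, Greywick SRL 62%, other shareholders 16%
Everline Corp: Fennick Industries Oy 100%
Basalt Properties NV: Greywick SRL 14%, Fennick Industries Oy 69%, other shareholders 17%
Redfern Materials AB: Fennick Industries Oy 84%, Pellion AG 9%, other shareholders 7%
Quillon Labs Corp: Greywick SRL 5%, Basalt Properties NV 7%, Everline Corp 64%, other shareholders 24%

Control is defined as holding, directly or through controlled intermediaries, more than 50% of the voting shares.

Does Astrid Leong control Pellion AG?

Astrid holds 100% of Fennick, so Astrid controls Fennick.
Astrid holds 100% of Greywick, so Astrid controls Greywick.
Astrid and Fennick and Greywick together hold 8% + 14% + 62% = 84% of Pellion, so Astrid controls Pellion.

Yes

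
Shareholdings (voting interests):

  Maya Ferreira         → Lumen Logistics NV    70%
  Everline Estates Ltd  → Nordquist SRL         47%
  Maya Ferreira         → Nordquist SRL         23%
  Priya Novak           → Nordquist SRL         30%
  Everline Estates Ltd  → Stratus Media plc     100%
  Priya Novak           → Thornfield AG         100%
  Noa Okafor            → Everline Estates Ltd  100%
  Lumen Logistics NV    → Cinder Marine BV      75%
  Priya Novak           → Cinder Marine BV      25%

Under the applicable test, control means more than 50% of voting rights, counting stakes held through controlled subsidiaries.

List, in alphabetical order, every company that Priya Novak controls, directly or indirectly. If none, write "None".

Thornfield AG

Priya holds 100% of Thornfield, so Priya controls Thornfield.
No other company's threshold is met.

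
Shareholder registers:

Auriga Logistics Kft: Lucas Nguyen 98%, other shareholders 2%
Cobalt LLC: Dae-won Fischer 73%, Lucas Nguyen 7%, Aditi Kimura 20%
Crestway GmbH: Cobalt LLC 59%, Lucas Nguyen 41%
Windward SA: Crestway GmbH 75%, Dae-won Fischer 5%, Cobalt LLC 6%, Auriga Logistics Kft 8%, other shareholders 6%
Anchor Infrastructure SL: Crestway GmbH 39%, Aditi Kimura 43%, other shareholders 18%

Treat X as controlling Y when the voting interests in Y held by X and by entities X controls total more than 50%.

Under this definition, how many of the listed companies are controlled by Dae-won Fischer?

Dae-won holds 73% of Cobalt, so Dae-won controls Cobalt.
Cobalt holds 59% of Crestway, so Dae-won controls Crestway.
Crestway and Dae-won and Cobalt together hold 75% + 5% + 6% = 86% of Windward, so Dae-won controls Windward.
No other company's threshold is met.
Dae-won controls 3 companies.

3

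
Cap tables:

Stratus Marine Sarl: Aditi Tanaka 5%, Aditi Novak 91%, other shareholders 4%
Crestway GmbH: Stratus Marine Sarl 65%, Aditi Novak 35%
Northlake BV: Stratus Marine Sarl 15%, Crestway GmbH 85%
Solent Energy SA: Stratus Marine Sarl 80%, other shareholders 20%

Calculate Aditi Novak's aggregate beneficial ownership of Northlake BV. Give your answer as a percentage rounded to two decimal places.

Aditi Novak reaches Northlake along 3 paths.
Via Stratus: 91% × 15% = 13.65%.
Via Stratus → Crestway: 91% × 65% × 85% = 50.2775%.
Via Crestway: 35% × 85% = 29.75%.
Total: 13.65% + 50.2775% + 29.75% = 93.6775%.
Rounded: 93.68%.

93.68%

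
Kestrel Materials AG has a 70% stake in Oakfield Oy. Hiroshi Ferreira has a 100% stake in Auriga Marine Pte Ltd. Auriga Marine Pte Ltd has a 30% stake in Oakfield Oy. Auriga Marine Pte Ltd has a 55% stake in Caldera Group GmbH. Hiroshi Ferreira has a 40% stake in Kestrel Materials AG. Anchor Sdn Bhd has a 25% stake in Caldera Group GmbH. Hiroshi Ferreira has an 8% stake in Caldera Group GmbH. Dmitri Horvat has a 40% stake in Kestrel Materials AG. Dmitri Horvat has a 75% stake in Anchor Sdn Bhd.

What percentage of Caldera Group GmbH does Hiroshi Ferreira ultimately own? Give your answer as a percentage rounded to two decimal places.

63.00%

Hiroshi reaches Caldera along 2 paths.
Via Auriga: 100% × 55% = 55%.
Direct stake: 8% = 8%.
Total: 55% + 8% = 63%.
Rounded: 63.00%.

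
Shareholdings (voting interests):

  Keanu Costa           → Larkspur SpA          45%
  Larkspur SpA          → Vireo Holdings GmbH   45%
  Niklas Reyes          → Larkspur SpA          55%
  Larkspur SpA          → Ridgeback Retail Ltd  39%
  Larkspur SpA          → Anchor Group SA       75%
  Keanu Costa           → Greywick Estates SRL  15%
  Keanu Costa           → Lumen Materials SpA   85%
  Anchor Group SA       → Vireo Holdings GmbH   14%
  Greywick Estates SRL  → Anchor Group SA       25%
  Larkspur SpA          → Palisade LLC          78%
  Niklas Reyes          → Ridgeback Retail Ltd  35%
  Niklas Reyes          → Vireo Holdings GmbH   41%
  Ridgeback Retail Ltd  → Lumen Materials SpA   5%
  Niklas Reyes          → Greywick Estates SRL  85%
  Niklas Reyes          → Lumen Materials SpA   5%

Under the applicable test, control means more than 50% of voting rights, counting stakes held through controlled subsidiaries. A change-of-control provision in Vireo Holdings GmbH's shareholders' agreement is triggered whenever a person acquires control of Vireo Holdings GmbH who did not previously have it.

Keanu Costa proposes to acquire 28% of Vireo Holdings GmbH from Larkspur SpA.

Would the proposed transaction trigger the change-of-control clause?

No

The purchase adds only to Keanu's holdings (Larkspur's stake shrinks), so Keanu is the only person who could newly come to control Vireo.
Keanu holds 85% of Lumen, so Keanu controls Lumen.
Neither Keanu nor any entity Keanu controls holds any voting interest in Vireo.
So before the transaction, Keanu does not control Vireo.
After the purchase, Keanu holds 28% of Vireo directly, and Larkspur's stake falls to 17%.
After the transaction, Keanu's side holds 28% of Vireo, not > 50%, so Keanu still does not control Vireo.
No new person acquires control, so the clause is not triggered.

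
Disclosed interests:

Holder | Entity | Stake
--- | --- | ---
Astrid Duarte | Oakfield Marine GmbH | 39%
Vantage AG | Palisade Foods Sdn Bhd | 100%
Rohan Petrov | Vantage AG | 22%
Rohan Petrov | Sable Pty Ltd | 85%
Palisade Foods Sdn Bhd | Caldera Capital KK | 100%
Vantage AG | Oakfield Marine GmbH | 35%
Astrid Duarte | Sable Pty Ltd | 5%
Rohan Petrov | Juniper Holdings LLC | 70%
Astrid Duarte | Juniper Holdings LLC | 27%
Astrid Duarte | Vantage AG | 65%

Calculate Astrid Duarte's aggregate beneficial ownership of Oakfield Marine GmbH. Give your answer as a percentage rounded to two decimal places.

61.75%

Astrid reaches Oakfield along 2 paths.
Direct stake: 39% = 39%.
Via Vantage: 65% × 35% = 22.75%.
Total: 39% + 22.75% = 61.75%.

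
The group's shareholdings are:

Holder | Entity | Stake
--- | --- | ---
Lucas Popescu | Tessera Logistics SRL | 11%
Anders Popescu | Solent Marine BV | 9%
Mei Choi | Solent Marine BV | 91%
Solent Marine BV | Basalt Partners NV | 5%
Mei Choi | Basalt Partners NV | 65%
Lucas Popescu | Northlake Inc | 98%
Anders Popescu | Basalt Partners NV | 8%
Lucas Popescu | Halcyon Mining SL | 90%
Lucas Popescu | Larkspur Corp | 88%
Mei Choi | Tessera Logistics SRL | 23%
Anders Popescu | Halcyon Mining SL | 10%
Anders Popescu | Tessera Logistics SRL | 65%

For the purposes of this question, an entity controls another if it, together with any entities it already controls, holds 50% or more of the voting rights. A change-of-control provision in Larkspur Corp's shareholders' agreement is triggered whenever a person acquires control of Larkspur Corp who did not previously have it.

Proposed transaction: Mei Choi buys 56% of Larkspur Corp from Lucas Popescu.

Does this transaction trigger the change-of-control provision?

Yes

The purchase adds only to Mei's holdings (Lucas's stake shrinks), so Mei is the only person who could newly come to control Larkspur.
Mei holds 91% of Solent, so Mei controls Solent.
Solent and Mei together hold 5% + 65% = 70% of Basalt, so Mei controls Basalt.
Neither Mei nor any entity Mei controls holds any voting interest in Larkspur.
So before the transaction, Mei does not control Larkspur.
After the purchase, Mei holds 56% of Larkspur directly, and Lucas's stake falls to 32%.
Mei holds 56% of Larkspur, so Mei controls Larkspur.
Mei did not control Larkspur before and does after, so the clause is triggered.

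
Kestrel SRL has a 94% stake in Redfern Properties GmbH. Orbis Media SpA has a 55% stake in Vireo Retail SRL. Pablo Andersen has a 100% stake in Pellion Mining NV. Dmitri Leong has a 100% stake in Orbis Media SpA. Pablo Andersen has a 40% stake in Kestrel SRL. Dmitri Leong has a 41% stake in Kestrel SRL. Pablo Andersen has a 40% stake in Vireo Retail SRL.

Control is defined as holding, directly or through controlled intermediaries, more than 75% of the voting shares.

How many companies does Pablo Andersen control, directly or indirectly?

Pablo holds 100% of Pellion, so Pablo controls Pellion.
No other company's threshold is met.
Pablo controls 1 company.

1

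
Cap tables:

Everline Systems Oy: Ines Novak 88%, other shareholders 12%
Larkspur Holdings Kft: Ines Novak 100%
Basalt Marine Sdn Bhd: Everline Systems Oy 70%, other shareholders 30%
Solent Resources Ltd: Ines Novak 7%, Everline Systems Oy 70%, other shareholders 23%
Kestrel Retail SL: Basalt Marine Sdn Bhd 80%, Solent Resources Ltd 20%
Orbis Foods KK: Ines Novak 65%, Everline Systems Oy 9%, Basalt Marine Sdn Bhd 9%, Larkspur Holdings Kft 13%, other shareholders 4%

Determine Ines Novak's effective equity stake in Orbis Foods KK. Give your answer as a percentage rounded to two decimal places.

91.46%

Ines reaches Orbis along 4 paths.
Direct stake: 65% = 65%.
Via Everline: 88% × 9% = 7.92%.
Via Everline → Basalt: 88% × 70% × 9% = 5.544%.
Via Larkspur: 100% × 13% = 13%.
Total: 65% + 7.92% + 5.544% + 13% = 91.464%.
Rounded: 91.46%.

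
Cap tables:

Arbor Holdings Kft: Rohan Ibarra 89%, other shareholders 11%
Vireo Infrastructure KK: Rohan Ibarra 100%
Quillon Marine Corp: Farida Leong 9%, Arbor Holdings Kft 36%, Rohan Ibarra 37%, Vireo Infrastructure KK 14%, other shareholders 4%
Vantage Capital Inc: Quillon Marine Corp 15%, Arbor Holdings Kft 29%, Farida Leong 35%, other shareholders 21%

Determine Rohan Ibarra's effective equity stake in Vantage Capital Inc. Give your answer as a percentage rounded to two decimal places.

Rohan reaches Vantage along 4 paths.
Via Arbor → Quillon: 89% × 36% × 15% = 4.806%.
Via Quillon: 37% × 15% = 5.55%.
Via Vireo → Quillon: 100% × 14% × 15% = 2.1%.
Via Arbor: 89% × 29% = 25.81%.
Total: 4.806% + 5.55% + 2.1% + 25.81% = 38.266%.
Rounded: 38.27%.

38.27%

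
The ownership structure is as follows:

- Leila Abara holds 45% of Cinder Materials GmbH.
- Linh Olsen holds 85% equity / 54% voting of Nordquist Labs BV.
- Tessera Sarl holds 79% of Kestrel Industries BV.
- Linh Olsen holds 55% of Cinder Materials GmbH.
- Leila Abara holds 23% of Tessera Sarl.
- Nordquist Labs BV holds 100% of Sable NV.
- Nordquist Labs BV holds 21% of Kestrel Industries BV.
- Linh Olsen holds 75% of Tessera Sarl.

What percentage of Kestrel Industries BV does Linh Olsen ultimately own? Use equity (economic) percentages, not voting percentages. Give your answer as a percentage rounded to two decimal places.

Linh reaches Kestrel along 2 paths.
Via Nordquist: 85% × 21% = 17.85%.
Via Tessera: 75% × 79% = 59.25%.
Total: 17.85% + 59.25% = 77.1%.
Rounded: 77.10%.

77.10%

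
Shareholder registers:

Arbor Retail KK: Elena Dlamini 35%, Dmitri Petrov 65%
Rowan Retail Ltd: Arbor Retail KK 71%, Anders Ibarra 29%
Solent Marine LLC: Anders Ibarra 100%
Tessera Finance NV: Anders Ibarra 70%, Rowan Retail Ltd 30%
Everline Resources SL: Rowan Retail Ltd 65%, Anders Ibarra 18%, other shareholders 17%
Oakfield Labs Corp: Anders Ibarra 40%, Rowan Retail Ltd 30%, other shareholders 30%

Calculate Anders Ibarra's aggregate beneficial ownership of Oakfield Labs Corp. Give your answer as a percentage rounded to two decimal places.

48.70%

Anders reaches Oakfield along 2 paths.
Direct stake: 40% = 40%.
Via Rowan: 29% × 30% = 8.7%.
Total: 40% + 8.7% = 48.7%.
Rounded: 48.70%.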